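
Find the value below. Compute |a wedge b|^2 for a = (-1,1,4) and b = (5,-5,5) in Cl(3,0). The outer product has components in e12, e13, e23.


a wedge b = (a1*b2 - a2*b1)*e12 + (a1*b3 - a3*b1)*e13 + (a2*b3 - a3*b2)*e23
e12 coeff: (-1)*(-5) - 1*5 = 5 - 5 = 0
e13 coeff: (-1)*5 - 4*5 = -5 - 20 = -25
e23 coeff: 1*5 - 4*(-5) = 5 - (-20) = 25
|a wedge b|^2 = 0^2 + (-25)^2 + 25^2
= 0 + 625 + 625
= 1250


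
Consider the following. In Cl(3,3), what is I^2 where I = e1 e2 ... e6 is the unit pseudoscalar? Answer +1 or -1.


The pseudoscalar I = e1...e_n (product of all n generators) of Cl(p,q) satisfies I^2 = (-1)^(q + n(n-1)/2).
p = 3, q = 3, n = p + q = 6
n(n-1)/2 = 6 * 5 / 2 = 15
Exponent = q + n(n-1)/2 = 3 + 15 = 18
I^2 = (-1)^18 = +1


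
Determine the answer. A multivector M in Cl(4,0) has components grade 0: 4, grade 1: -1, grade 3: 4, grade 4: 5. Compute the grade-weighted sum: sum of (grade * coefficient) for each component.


Grade-weighted sum = sum of grade_k * coefficient_k
0*4 = 0
1*(-1) = -1
3*4 = 12
4*5 = 20
Total = 0 + (-1) + 12 + 20 = 31


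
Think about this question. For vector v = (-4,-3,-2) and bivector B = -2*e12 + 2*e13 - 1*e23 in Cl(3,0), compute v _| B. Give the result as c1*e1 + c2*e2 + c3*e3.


Left contraction v _| B = <vB>_1 (grade-1 part of the geometric product vB).
Using e1_|e12 = e2, e2_|e12 = -e1, e1_|e13 = e3, e3_|e13 = -e1, e2_|e23 = e3, e3_|e23 = -e2:
e1 coeff: -v2*b12 - v3*b13 = -(-3)*(-2) - (-2)*(2) = -2
e2 coeff: v1*b12 - v3*b23 = (-4)*(-2) - (-2)*(-1) = 6
e3 coeff: v1*b13 + v2*b23 = (-4)*(2) + (-3)*(-1) = -5
v _| B = -2*e1 + 6*e2 - 5*e3


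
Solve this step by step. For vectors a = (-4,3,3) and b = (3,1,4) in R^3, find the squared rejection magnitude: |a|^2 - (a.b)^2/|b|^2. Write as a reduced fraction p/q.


|a|^2 = (-4)^2 + 3^2 + 3^2 = 34
|b|^2 = 3^2 + 1^2 + 4^2 = 26
a . b = (-4)*3 + 3*1 + 3*4 = 3
(a.b)^2 = 3^2 = 9
|rej|^2 = 34 - 9/26
= (884 - 9)/26
= 875/26
In lowest terms: 875/26


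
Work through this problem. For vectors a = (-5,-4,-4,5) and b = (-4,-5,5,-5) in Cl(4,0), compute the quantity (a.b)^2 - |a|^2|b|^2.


a . b = (-5)*(-4) + (-4)*(-5) + (-4)*5 + 5*(-5)
= 20 + 20 + (-20) + (-25) = -5
|a|^2 = (-5)^2 + (-4)^2 + (-4)^2 + 5^2 = 82
|b|^2 = (-4)^2 + (-5)^2 + 5^2 + (-5)^2 = 91
(a.b)^2 = (-5)^2 = 25
|a|^2 * |b|^2 = 82 * 91 = 7462
Result = 25 - 7462 = -7437


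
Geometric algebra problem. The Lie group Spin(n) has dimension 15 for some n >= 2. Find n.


dim Spin(n) = dim so(n) = n(n-1)/2.
Solve n(n-1)/2 = 15, i.e. n^2 - n - 30 = 0.
Discriminant = 1 + 8*15 = 121
n = (1 + sqrt(121))/2 = (1 + 11)/2 = 6


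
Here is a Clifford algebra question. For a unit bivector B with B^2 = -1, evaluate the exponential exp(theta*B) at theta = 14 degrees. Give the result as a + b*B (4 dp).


For a unit bivector B with B^2 = -1, the exponential series gives
e^(theta*B) = cos(theta) + sin(theta)*B (the GA analogue of Euler's formula).
theta = 14 degrees = 0.244346 rad
cos(14 deg) = 0.9703
sin(14 deg) = 0.2419
exp(theta*B) = 0.9703 + 0.2419*B


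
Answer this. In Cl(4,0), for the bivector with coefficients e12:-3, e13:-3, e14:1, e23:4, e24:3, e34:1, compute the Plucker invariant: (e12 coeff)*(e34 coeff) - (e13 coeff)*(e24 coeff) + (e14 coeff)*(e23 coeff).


Plucker relation: af - be + cd
a*f = (-3)*1 = -3
b*e = (-3)*3 = -9
c*d = 1*4 = 4
af - be + cd = -3 - (-9) + 4
= 10


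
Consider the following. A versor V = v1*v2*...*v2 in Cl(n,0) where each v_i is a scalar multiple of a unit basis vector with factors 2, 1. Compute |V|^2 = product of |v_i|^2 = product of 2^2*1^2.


Each vector v_i has |v_i|^2 = s_i^2
Squared scales: 2^2 = 4, 1^2 = 1
|V|^2 = 4 * 1
= 4


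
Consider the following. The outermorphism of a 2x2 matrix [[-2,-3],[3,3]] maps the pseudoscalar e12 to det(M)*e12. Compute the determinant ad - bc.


The outermorphism of a linear map f sends e1^e2 to f(e1)^f(e2).
f(e1) = -2*e1 + 3*e2
f(e2) = -3*e1 + 3*e2
f(e1) ^ f(e2) = (-2*e1 + 3*e2) ^ (-3*e1 + 3*e2)
= (-2)*3*e12 + 3*(-3)*e21
= (-6 - (-9))*e12
= 3*e12
Coefficient = 3


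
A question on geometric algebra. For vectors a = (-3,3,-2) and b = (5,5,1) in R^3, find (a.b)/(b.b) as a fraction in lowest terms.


Projection coefficient = (a . b) / (b . b)
a . b = (-3)*5 + 3*5 + (-2)*1
= -15 + 15 + (-2) = -2
b . b = 5^2 + 5^2 + 1^2
= 25 + 25 + 1 = 51
Coefficient = -2/51
In lowest terms: -2/51


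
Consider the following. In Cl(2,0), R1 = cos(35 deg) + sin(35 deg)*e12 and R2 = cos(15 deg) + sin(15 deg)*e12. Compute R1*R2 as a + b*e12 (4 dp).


Same-plane rotors commute and their half-angles add:
R1*R2 = cos(a1 + a2) + sin(a1 + a2)*e12.
a1 + a2 = 35 + 15 = 50 deg
cos(50 deg) = 0.6428
sin(50 deg) = 0.7660
R1*R2 = 0.6428 + 0.7660*e12


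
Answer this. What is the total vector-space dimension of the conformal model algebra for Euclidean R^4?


The conformal model of R^4 uses Cl(5,1): the 4 Euclidean generators plus two extra orthogonal generators e+ (e+^2 = +1) and e- (e-^2 = -1), from which the null vectors e0, einf are built.
Number of generators m = 4 + 2 = 6.
dim Cl(p,q) = 2^m = 2^6 = 64


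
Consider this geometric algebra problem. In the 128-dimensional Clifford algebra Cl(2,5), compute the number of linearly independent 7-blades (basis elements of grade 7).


Number of grade-k basis blades in Cl(p,q) with n = p + q is C(n, k).
n = 2 + 5 = 7
C(7, 7) = 7! / (7! * 0!)
= 5040 / (5040 * 1)
= 1


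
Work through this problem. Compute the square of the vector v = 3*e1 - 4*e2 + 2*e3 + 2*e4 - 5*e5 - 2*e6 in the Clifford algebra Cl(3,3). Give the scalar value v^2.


v^2 = sum of c_i^2 * e_i^2
Positive signature terms (e_i^2 = +1): 3^2 + (-4)^2 + 2^2 = 29
Negative signature terms (e_j^2 = -1): 2^2 + (-5)^2 + (-2)^2 = 33
v^2 = 29 - 33 = -4


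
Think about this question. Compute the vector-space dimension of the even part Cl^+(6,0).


Even subalgebra dimension = 2^(n-1)
n = 6 + 0 = 6
2^(6 - 1) = 2^5 = 32
Verification: sum of C(6,k) for even k = 1 + 15 + 15 + 1 = 32
Result = 32


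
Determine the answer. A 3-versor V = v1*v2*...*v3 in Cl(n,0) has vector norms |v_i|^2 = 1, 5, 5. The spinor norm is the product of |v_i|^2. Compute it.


Spinor norm N(V) = |v1|^2 * |v2|^2 * ... * |v3|^2
= 1 * 5 * 5
Running product: 1, 5, 25
N(V) = 25


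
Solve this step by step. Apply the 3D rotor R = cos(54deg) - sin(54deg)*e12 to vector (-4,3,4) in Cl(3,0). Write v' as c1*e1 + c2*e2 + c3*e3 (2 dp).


Rotor R = cos(54deg) - sin(54deg)*e12
Rotation angle theta = 2 * 54 = 108 degrees in the e12 plane (e1 -> e2).
The component perpendicular to the plane (e3) is invariant: v'_3 = v3 = 4.00
cos(108deg) = -0.3090, sin(108deg) = 0.9511
v'_1 = v1*cos(theta) - v2*sin(theta) = -4*(-0.3090) - 3*0.9511 = -1.62
v'_2 = v1*sin(theta) + v2*cos(theta) = -4*0.9511 + 3*(-0.3090) = -4.73
v' = -1.62*e1 - 4.73*e2 + 4.00*e3


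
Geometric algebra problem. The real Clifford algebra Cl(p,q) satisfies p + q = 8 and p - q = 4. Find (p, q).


We need p + q = 8 and p - q = 4.
Adding: 2p = 8 + 4 = 12, so p = 6.
Then q = 8 - 6 = 2.
(p, q) = (6, 2)


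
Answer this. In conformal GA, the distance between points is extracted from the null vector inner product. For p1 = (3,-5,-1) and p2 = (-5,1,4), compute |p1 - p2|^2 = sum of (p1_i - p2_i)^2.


p1 - p2 = (8, -6, -5)
|p1 - p2|^2 = 8^2 + (-6)^2 + (-5)^2
= 64 + 36 + 25
= 125


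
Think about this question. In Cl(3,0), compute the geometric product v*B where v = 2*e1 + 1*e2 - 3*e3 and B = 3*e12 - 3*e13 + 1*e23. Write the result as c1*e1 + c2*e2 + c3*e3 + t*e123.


vB has grade-1 (vector) and grade-3 (trivector) parts: vB = (v _| B) + (v ^ B).
Vector part <vB>_1:
  e1: -v2*b12 - v3*b13 = -(1)*(3) - (-3)*(-3) = -12
  e2: v1*b12 - v3*b23 = (2)*(3) - (-3)*(1) = 9
  e3: v1*b13 + v2*b23 = (2)*(-3) + (1)*(1) = -5
Trivector part <vB>_3:
  e123: v1*b23 - v2*b13 + v3*b12 = (2)*(1) - (1)*(-3) + (-3)*(3) = -4
vB = -12*e1 + 9*e2 - 5*e3 - 4*e123


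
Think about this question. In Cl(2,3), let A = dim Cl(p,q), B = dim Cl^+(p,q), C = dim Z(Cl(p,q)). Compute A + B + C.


n = 2 + 3 = 5
Total dim = 2^5 = 32
Even subalgebra dim = 2^4 = 16
n is odd, so center dim = 2
Sum = 32 + 16 + 2 = 50


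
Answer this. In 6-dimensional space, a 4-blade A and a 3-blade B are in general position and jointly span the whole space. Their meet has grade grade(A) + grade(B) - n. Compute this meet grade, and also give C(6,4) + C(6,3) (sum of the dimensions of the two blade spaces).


Meet grade = grade(A) + grade(B) - n
= 4 + 3 - 6 = 1
C(6,4) = 15
C(6,3) = 20
dim_A + dim_B = 15 + 20 = 35


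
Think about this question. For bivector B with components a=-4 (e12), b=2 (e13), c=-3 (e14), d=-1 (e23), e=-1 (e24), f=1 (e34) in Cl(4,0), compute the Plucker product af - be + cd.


Plucker relation: af - be + cd
a*f = (-4)*1 = -4
b*e = 2*(-1) = -2
c*d = (-3)*(-1) = 3
af - be + cd = -4 - (-2) + 3
= 1


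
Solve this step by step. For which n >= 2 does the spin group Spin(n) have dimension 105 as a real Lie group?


dim Spin(n) = dim so(n) = n(n-1)/2.
Solve n(n-1)/2 = 105, i.e. n^2 - n - 210 = 0.
Discriminant = 1 + 8*105 = 841
n = (1 + sqrt(841))/2 = (1 + 29)/2 = 15


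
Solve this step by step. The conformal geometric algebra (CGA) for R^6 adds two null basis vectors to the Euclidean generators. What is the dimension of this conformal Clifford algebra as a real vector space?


The conformal model of R^6 uses Cl(7,1): the 6 Euclidean generators plus two extra orthogonal generators e+ (e+^2 = +1) and e- (e-^2 = -1), from which the null vectors e0, einf are built.
Number of generators m = 6 + 2 = 8.
dim Cl(p,q) = 2^m = 2^8 = 256


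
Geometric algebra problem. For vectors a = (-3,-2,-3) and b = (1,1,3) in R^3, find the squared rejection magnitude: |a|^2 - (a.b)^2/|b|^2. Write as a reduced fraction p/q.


|a|^2 = (-3)^2 + (-2)^2 + (-3)^2 = 22
|b|^2 = 1^2 + 1^2 + 3^2 = 11
a . b = (-3)*1 + (-2)*1 + (-3)*3 = -14
(a.b)^2 = (-14)^2 = 196
|rej|^2 = 22 - 196/11
= (242 - 196)/11
= 46/11
In lowest terms: 46/11


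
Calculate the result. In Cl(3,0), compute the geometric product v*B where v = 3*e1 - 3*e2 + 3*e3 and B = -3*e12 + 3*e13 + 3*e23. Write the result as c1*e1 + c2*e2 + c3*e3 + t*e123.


vB has grade-1 (vector) and grade-3 (trivector) parts: vB = (v _| B) + (v ^ B).
Vector part <vB>_1:
  e1: -v2*b12 - v3*b13 = -(-3)*(-3) - (3)*(3) = -18
  e2: v1*b12 - v3*b23 = (3)*(-3) - (3)*(3) = -18
  e3: v1*b13 + v2*b23 = (3)*(3) + (-3)*(3) = 0
Trivector part <vB>_3:
  e123: v1*b23 - v2*b13 + v3*b12 = (3)*(3) - (-3)*(3) + (3)*(-3) = 9
vB = -18*e1 - 18*e2 + 0*e3 + 9*e123


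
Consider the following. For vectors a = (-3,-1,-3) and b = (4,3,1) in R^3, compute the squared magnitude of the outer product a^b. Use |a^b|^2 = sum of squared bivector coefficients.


a wedge b = (a1*b2 - a2*b1)*e12 + (a1*b3 - a3*b1)*e13 + (a2*b3 - a3*b2)*e23
e12 coeff: (-3)*3 - (-1)*4 = -9 - (-4) = -5
e13 coeff: (-3)*1 - (-3)*4 = -3 - (-12) = 9
e23 coeff: (-1)*1 - (-3)*3 = -1 - (-9) = 8
|a wedge b|^2 = (-5)^2 + 9^2 + 8^2
= 25 + 81 + 64
= 170


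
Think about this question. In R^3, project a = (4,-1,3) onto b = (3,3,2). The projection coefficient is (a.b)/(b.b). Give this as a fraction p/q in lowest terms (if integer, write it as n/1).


Projection coefficient = (a . b) / (b . b)
a . b = 4*3 + (-1)*3 + 3*2
= 12 + (-3) + 6 = 15
b . b = 3^2 + 3^2 + 2^2
= 9 + 9 + 4 = 22
Coefficient = 15/22
In lowest terms: 15/22


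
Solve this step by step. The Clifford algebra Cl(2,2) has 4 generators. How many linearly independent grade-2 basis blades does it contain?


Number of grade-k basis blades in Cl(p,q) with n = p + q is C(n, k).
n = 2 + 2 = 4
C(4, 2) = 4! / (2! * 2!)
= 24 / (2 * 2)
= 6


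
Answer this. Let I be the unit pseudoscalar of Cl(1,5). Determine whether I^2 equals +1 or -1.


The pseudoscalar I = e1...e_n (product of all n generators) of Cl(p,q) satisfies I^2 = (-1)^(q + n(n-1)/2).
p = 1, q = 5, n = p + q = 6
n(n-1)/2 = 6 * 5 / 2 = 15
Exponent = q + n(n-1)/2 = 5 + 15 = 20
I^2 = (-1)^20 = +1


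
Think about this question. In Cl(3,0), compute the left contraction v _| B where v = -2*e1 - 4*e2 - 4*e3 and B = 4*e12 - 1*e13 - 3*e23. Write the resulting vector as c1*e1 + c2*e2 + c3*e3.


Left contraction v _| B = <vB>_1 (grade-1 part of the geometric product vB).
Using e1_|e12 = e2, e2_|e12 = -e1, e1_|e13 = e3, e3_|e13 = -e1, e2_|e23 = e3, e3_|e23 = -e2:
e1 coeff: -v2*b12 - v3*b13 = -(-4)*(4) - (-4)*(-1) = 12
e2 coeff: v1*b12 - v3*b23 = (-2)*(4) - (-4)*(-3) = -20
e3 coeff: v1*b13 + v2*b23 = (-2)*(-1) + (-4)*(-3) = 14
v _| B = 12*e1 - 20*e2 + 14*e3


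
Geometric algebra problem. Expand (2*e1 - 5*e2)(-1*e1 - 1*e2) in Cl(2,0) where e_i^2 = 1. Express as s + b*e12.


Expand: (2*e1 - 5*e2)(-1*e1 - 1*e2)
= 2*(-1)*e1e1 + 2*(-1)*e1e2 + (-5)*(-1)*e2e1 + (-5)*(-1)*e2e2
Using e1^2 = e2^2 = 1, e2e1 = -e1e2:
Scalar part s = 2*(-1) + (-5)*(-1) = -2 + 5 = 3
Bivector part b = 2*(-1) - (-5)*(-1) = -2 - 5 = -7
uv = 3 - 7*e12


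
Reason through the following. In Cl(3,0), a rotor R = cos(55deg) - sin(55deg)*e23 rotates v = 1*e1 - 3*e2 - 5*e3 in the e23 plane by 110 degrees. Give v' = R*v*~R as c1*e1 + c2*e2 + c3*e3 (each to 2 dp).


Rotor R = cos(55deg) - sin(55deg)*e23
Rotation angle theta = 2 * 55 = 110 degrees in the e23 plane (e2 -> e3).
The component perpendicular to the plane (e1) is invariant: v'_1 = v1 = 1.00
cos(110deg) = -0.3420, sin(110deg) = 0.9397
v'_2 = v2*cos(theta) - v3*sin(theta) = -3*(-0.3420) - (-5)*0.9397 = 5.72
v'_3 = v2*sin(theta) + v3*cos(theta) = -3*0.9397 + (-5)*(-0.3420) = -1.11
v' = 1.00*e1 + 5.72*e2 - 1.11*e3


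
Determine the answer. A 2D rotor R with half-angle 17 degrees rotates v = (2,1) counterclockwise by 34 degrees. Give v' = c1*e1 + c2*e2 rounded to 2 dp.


Rotor R = cos(17deg) - sin(17deg)*e12
Rotation angle theta = 2 * 17 = 34 degrees
v' = R*v*~R rotates v by theta.
cos(34deg) = 0.8290, sin(34deg) = 0.5592
v'_1 = 2*cos(34deg) - 1*sin(34deg)
= 2*0.8290 - 1*0.5592
= 1.10
v'_2 = 2*sin(34deg) + 1*cos(34deg)
= 2*0.5592 + 1*0.8290
= 1.95
v' = 1.10*e1 + 1.95*e2


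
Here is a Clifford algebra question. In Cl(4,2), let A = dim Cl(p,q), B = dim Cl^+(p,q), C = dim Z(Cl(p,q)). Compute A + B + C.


n = 4 + 2 = 6
Total dim = 2^6 = 64
Even subalgebra dim = 2^5 = 32
n is even, so center dim = 1
Sum = 64 + 32 + 1 = 97


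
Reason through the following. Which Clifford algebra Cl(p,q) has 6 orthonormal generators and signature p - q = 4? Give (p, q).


We need p + q = 6 and p - q = 4.
Adding: 2p = 6 + 4 = 10, so p = 5.
Then q = 6 - 5 = 1.
(p, q) = (5, 1)


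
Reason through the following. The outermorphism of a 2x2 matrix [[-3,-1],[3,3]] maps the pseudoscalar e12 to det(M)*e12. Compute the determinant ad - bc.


The outermorphism of a linear map f sends e1^e2 to f(e1)^f(e2).
f(e1) = -3*e1 + 3*e2
f(e2) = -1*e1 + 3*e2
f(e1) ^ f(e2) = (-3*e1 + 3*e2) ^ (-1*e1 + 3*e2)
= (-3)*3*e12 + 3*(-1)*e21
= (-9 - (-3))*e12
= -6*e12
Coefficient = -6


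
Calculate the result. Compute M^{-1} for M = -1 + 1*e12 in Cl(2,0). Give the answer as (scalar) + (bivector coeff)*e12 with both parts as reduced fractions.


M = -1 + 1*e12, where e12^2 = -1.
Since M commutes with its reverse ~M = a - b*e12, M * ~M = a^2 - b^2*e12^2 = a^2 + b^2.
So M^{-1} = ~M / (a^2 + b^2) = (a - b*e12)/(a^2 + b^2).
a^2 + b^2 = 1 + 1 = 2
Scalar part = -1/2 = -1/2
Bivector coeff = -1/2 = -1/2
M^{-1} = -1/2 - 1/2*e12


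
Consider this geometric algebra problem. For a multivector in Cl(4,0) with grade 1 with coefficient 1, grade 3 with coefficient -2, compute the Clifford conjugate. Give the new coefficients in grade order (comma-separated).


Clifford conjugate sign for grade k: (-1)^(k(k+1)/2)
Grade 1: (-1)^(1*2/2) = (-1)^1 = -1, coeff 1 -> -1
Grade 3: (-1)^(3*4/2) = (-1)^6 = 1, coeff -2 -> -2
Conjugated coefficients: -1, -2


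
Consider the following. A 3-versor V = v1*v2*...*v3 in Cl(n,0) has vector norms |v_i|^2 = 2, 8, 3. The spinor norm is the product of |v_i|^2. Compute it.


Spinor norm N(V) = |v1|^2 * |v2|^2 * ... * |v3|^2
= 2 * 8 * 3
Running product: 2, 16, 48
N(V) = 48


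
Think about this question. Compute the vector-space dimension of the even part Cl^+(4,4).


Even subalgebra dimension = 2^(n-1)
n = 4 + 4 = 8
2^(8 - 1) = 2^7 = 128
Verification: sum of C(8,k) for even k = 1 + 28 + 70 + 28 + 1 = 128
Result = 128


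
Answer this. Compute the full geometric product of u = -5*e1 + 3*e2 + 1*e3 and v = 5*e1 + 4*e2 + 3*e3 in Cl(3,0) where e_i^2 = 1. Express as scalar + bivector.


In Cl(3,0): e_i^2 = 1, e_ie_j = -e_je_i for i != j.
Scalar part = u . v = (-5)*5 + 3*4 + 1*3
= -25 + 12 + 3 = -10
e12 coeff = (-5)*4 - 3*5 = -20 - 15 = -35
e13 coeff = (-5)*3 - 1*5 = -15 - 5 = -20
e23 coeff = 3*3 - 1*4 = 9 - 4 = 5
uv = -10 - 35*e12 - 20*e13 + 5*e23


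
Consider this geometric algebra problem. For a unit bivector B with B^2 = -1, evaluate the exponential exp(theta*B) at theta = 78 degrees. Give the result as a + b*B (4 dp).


For a unit bivector B with B^2 = -1, the exponential series gives
e^(theta*B) = cos(theta) + sin(theta)*B (the GA analogue of Euler's formula).
theta = 78 degrees = 1.361357 rad
cos(78 deg) = 0.2079
sin(78 deg) = 0.9781
exp(theta*B) = 0.2079 + 0.9781*B


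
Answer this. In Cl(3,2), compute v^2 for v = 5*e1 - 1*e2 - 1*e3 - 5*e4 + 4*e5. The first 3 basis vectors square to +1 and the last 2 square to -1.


v^2 = sum of c_i^2 * e_i^2
Positive signature terms (e_i^2 = +1): 5^2 + (-1)^2 + (-1)^2 = 27
Negative signature terms (e_j^2 = -1): (-5)^2 + 4^2 = 41
v^2 = 27 - 41 = -14


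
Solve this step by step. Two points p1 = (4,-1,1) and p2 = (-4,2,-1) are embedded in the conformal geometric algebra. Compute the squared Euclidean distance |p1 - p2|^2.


p1 - p2 = (8, -3, 2)
|p1 - p2|^2 = 8^2 + (-3)^2 + 2^2
= 64 + 9 + 4
= 77


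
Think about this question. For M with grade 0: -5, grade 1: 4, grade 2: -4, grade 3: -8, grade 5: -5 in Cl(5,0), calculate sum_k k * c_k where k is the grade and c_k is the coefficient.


Grade-weighted sum = sum of grade_k * coefficient_k
0*(-5) = 0
1*4 = 4
2*(-4) = -8
3*(-8) = -24
5*(-5) = -25
Total = 0 + 4 + (-8) + (-24) + (-25) = -53


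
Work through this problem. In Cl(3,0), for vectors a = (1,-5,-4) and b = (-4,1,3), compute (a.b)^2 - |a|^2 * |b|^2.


a . b = 1*(-4) + (-5)*1 + (-4)*3
= -4 + (-5) + (-12) = -21
|a|^2 = 1^2 + (-5)^2 + (-4)^2 = 42
|b|^2 = (-4)^2 + 1^2 + 3^2 = 26
(a.b)^2 = (-21)^2 = 441
|a|^2 * |b|^2 = 42 * 26 = 1092
Result = 441 - 1092 = -651


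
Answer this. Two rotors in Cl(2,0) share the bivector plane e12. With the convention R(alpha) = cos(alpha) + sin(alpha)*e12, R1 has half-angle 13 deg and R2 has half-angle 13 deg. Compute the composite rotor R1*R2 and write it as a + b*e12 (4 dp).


Same-plane rotors commute and their half-angles add:
R1*R2 = cos(a1 + a2) + sin(a1 + a2)*e12.
a1 + a2 = 13 + 13 = 26 deg
cos(26 deg) = 0.8988
sin(26 deg) = 0.4384
R1*R2 = 0.8988 + 0.4384*e12


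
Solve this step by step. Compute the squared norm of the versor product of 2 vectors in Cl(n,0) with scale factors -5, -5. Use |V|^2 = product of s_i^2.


Each vector v_i has |v_i|^2 = s_i^2
Squared scales: (-5)^2 = 25, (-5)^2 = 25
|V|^2 = 25 * 25
= 625


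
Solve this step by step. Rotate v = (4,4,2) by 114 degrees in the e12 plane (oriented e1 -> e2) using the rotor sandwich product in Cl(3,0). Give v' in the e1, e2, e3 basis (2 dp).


Rotor R = cos(57deg) - sin(57deg)*e12
Rotation angle theta = 2 * 57 = 114 degrees in the e12 plane (e1 -> e2).
The component perpendicular to the plane (e3) is invariant: v'_3 = v3 = 2.00
cos(114deg) = -0.4067, sin(114deg) = 0.9135
v'_1 = v1*cos(theta) - v2*sin(theta) = 4*(-0.4067) - 4*0.9135 = -5.28
v'_2 = v1*sin(theta) + v2*cos(theta) = 4*0.9135 + 4*(-0.4067) = 2.03
v' = -5.28*e1 + 2.03*e2 + 2.00*e3


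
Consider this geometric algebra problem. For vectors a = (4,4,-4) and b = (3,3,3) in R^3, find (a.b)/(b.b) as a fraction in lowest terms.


Projection coefficient = (a . b) / (b . b)
a . b = 4*3 + 4*3 + (-4)*3
= 12 + 12 + (-12) = 12
b . b = 3^2 + 3^2 + 3^2
= 9 + 9 + 9 = 27
Coefficient = 12/27
In lowest terms: 4/9


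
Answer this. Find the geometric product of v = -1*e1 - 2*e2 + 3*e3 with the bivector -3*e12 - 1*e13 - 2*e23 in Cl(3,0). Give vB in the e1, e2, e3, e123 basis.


vB has grade-1 (vector) and grade-3 (trivector) parts: vB = (v _| B) + (v ^ B).
Vector part <vB>_1:
  e1: -v2*b12 - v3*b13 = -(-2)*(-3) - (3)*(-1) = -3
  e2: v1*b12 - v3*b23 = (-1)*(-3) - (3)*(-2) = 9
  e3: v1*b13 + v2*b23 = (-1)*(-1) + (-2)*(-2) = 5
Trivector part <vB>_3:
  e123: v1*b23 - v2*b13 + v3*b12 = (-1)*(-2) - (-2)*(-1) + (3)*(-3) = -9
vB = -3*e1 + 9*e2 + 5*e3 - 9*e123


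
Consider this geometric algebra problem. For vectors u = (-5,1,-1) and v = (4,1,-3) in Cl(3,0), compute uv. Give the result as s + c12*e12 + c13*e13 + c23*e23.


In Cl(3,0): e_i^2 = 1, e_ie_j = -e_je_i for i != j.
Scalar part = u . v = (-5)*4 + 1*1 + (-1)*(-3)
= -20 + 1 + 3 = -16
e12 coeff = (-5)*1 - 1*4 = -5 - 4 = -9
e13 coeff = (-5)*(-3) - (-1)*4 = 15 - (-4) = 19
e23 coeff = 1*(-3) - (-1)*1 = -3 - (-1) = -2
uv = -16 - 9*e12 + 19*e13 - 2*e23


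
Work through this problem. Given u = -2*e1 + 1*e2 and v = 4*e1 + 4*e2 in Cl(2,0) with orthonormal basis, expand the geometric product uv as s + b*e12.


Expand: (-2*e1 + 1*e2)(4*e1 + 4*e2)
= (-2)*4*e1e1 + (-2)*4*e1e2 + 1*4*e2e1 + 1*4*e2e2
Using e1^2 = e2^2 = 1, e2e1 = -e1e2:
Scalar part s = (-2)*4 + 1*4 = -8 + 4 = -4
Bivector part b = (-2)*4 - 1*4 = -8 - 4 = -12
uv = -4 - 12*e12


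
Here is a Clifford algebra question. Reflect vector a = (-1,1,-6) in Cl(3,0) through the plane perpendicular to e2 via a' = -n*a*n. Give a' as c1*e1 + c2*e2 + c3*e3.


Reflection formula: a' = -n*a*n, with n = e2 (unit vector, n^2 = 1).
For reflection through hyperplane perp to e2:
The component along e2 flips sign, others stay.
a = (-1, 1, -6)
a' = (-1, -1, -6)
a' = -1*e1 - 1*e2 - 6*e3


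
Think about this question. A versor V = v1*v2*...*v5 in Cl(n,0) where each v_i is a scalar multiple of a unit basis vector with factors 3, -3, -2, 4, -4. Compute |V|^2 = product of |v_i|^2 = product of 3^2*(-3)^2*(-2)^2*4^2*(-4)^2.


Each vector v_i has |v_i|^2 = s_i^2
Squared scales: 3^2 = 9, (-3)^2 = 9, (-2)^2 = 4, 4^2 = 16, (-4)^2 = 16
|V|^2 = 9 * 9 * 4 * 16 * 16
= 82944


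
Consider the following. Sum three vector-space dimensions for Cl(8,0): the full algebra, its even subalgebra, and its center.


n = 8 + 0 = 8
Total dim = 2^8 = 256
Even subalgebra dim = 2^7 = 128
n is even, so center dim = 1
Sum = 256 + 128 + 1 = 385


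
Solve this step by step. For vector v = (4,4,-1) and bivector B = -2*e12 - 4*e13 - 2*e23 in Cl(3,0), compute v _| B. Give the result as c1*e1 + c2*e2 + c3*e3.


Left contraction v _| B = <vB>_1 (grade-1 part of the geometric product vB).
Using e1_|e12 = e2, e2_|e12 = -e1, e1_|e13 = e3, e3_|e13 = -e1, e2_|e23 = e3, e3_|e23 = -e2:
e1 coeff: -v2*b12 - v3*b13 = -(4)*(-2) - (-1)*(-4) = 4
e2 coeff: v1*b12 - v3*b23 = (4)*(-2) - (-1)*(-2) = -10
e3 coeff: v1*b13 + v2*b23 = (4)*(-4) + (4)*(-2) = -24
v _| B = 4*e1 - 10*e2 - 24*e3


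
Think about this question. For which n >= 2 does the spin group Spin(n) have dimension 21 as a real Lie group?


dim Spin(n) = dim so(n) = n(n-1)/2.
Solve n(n-1)/2 = 21, i.e. n^2 - n - 42 = 0.
Discriminant = 1 + 8*21 = 169
n = (1 + sqrt(169))/2 = (1 + 13)/2 = 7


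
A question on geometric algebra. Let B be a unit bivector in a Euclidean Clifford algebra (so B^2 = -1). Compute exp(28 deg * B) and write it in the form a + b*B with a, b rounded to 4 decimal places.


For a unit bivector B with B^2 = -1, the exponential series gives
e^(theta*B) = cos(theta) + sin(theta)*B (the GA analogue of Euler's formula).
theta = 28 degrees = 0.488692 rad
cos(28 deg) = 0.8829
sin(28 deg) = 0.4695
exp(theta*B) = 0.8829 + 0.4695*B


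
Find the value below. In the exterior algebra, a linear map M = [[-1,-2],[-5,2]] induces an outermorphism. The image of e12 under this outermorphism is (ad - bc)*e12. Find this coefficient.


The outermorphism of a linear map f sends e1^e2 to f(e1)^f(e2).
f(e1) = -1*e1 - 5*e2
f(e2) = -2*e1 + 2*e2
f(e1) ^ f(e2) = (-1*e1 - 5*e2) ^ (-2*e1 + 2*e2)
= (-1)*2*e12 + (-5)*(-2)*e21
= (-2 - 10)*e12
= -12*e12
Coefficient = -12


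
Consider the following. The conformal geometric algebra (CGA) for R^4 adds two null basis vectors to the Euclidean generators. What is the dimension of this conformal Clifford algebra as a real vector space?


The conformal model of R^4 uses Cl(5,1): the 4 Euclidean generators plus two extra orthogonal generators e+ (e+^2 = +1) and e- (e-^2 = -1), from which the null vectors e0, einf are built.
Number of generators m = 4 + 2 = 6.
dim Cl(p,q) = 2^m = 2^6 = 64


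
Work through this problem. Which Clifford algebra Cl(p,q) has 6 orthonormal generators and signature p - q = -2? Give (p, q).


We need p + q = 6 and p - q = -2.
Adding: 2p = 6 + (-2) = 4, so p = 2.
Then q = 6 - 2 = 4.
(p, q) = (2, 4)


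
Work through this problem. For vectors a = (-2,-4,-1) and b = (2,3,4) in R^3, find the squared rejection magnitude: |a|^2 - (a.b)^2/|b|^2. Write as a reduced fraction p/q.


|a|^2 = (-2)^2 + (-4)^2 + (-1)^2 = 21
|b|^2 = 2^2 + 3^2 + 4^2 = 29
a . b = (-2)*2 + (-4)*3 + (-1)*4 = -20
(a.b)^2 = (-20)^2 = 400
|rej|^2 = 21 - 400/29
= (609 - 400)/29
= 209/29
In lowest terms: 209/29


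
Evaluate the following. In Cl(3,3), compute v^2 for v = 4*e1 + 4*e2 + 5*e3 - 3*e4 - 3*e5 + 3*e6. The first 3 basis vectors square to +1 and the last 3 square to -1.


v^2 = sum of c_i^2 * e_i^2
Positive signature terms (e_i^2 = +1): 4^2 + 4^2 + 5^2 = 57
Negative signature terms (e_j^2 = -1): (-3)^2 + (-3)^2 + 3^2 = 27
v^2 = 57 - 27 = 30


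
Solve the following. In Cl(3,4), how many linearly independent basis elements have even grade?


Even subalgebra dimension = 2^(n-1)
n = 3 + 4 = 7
2^(7 - 1) = 2^6 = 64
Verification: sum of C(7,k) for even k = 1 + 21 + 35 + 7 = 64
Result = 64


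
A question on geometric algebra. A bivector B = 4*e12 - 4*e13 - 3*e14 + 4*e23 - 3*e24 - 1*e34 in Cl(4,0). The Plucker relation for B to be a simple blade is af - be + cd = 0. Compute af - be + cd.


Plucker relation: af - be + cd
a*f = 4*(-1) = -4
b*e = (-4)*(-3) = 12
c*d = (-3)*4 = -12
af - be + cd = -4 - 12 + (-12)
= -28


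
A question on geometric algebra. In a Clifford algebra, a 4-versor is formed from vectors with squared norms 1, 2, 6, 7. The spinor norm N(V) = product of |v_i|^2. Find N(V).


Spinor norm N(V) = |v1|^2 * |v2|^2 * ... * |v4|^2
= 1 * 2 * 6 * 7
Running product: 1, 2, 12, 84
N(V) = 84


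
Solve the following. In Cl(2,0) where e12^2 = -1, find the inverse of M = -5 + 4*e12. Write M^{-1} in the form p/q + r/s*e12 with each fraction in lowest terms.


M = -5 + 4*e12, where e12^2 = -1.
Since M commutes with its reverse ~M = a - b*e12, M * ~M = a^2 - b^2*e12^2 = a^2 + b^2.
So M^{-1} = ~M / (a^2 + b^2) = (a - b*e12)/(a^2 + b^2).
a^2 + b^2 = 25 + 16 = 41
Scalar part = -5/41 = -5/41
Bivector coeff = -4/41 = -4/41
M^{-1} = -5/41 - 4/41*e12


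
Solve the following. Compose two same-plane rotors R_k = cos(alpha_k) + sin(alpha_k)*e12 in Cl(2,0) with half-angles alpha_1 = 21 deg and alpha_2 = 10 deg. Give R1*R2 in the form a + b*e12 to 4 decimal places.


Same-plane rotors commute and their half-angles add:
R1*R2 = cos(a1 + a2) + sin(a1 + a2)*e12.
a1 + a2 = 21 + 10 = 31 deg
cos(31 deg) = 0.8572
sin(31 deg) = 0.5150
R1*R2 = 0.8572 + 0.5150*e12


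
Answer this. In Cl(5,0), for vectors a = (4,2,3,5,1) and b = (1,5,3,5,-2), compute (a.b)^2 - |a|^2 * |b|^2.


a . b = 4*1 + 2*5 + 3*3 + 5*5 + 1*(-2)
= 4 + 10 + 9 + 25 + (-2) = 46
|a|^2 = 4^2 + 2^2 + 3^2 + 5^2 + 1^2 = 55
|b|^2 = 1^2 + 5^2 + 3^2 + 5^2 + (-2)^2 = 64
(a.b)^2 = 46^2 = 2116
|a|^2 * |b|^2 = 55 * 64 = 3520
Result = 2116 - 3520 = -1404


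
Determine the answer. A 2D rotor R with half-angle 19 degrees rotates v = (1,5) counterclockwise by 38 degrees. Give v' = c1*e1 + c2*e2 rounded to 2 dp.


Rotor R = cos(19deg) - sin(19deg)*e12
Rotation angle theta = 2 * 19 = 38 degrees
v' = R*v*~R rotates v by theta.
cos(38deg) = 0.7880, sin(38deg) = 0.6157
v'_1 = 1*cos(38deg) - 5*sin(38deg)
= 1*0.7880 - 5*0.6157
= -2.29
v'_2 = 1*sin(38deg) + 5*cos(38deg)
= 1*0.6157 + 5*0.7880
= 4.56
v' = -2.29*e1 + 4.56*e2


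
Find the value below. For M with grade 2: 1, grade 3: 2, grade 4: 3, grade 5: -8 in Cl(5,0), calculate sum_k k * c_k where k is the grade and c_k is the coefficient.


Grade-weighted sum = sum of grade_k * coefficient_k
2*1 = 2
3*2 = 6
4*3 = 12
5*(-8) = -40
Total = 2 + 6 + 12 + (-40) = -20


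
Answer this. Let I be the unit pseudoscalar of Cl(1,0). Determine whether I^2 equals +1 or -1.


The pseudoscalar I = e1...e_n (product of all n generators) of Cl(p,q) satisfies I^2 = (-1)^(q + n(n-1)/2).
p = 1, q = 0, n = p + q = 1
n(n-1)/2 = 1 * 0 / 2 = 0
Exponent = q + n(n-1)/2 = 0 + 0 = 0
I^2 = (-1)^0 = +1


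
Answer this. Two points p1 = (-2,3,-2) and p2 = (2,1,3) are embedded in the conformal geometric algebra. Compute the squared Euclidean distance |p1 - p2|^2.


p1 - p2 = (-4, 2, -5)
|p1 - p2|^2 = (-4)^2 + 2^2 + (-5)^2
= 16 + 4 + 25
= 45


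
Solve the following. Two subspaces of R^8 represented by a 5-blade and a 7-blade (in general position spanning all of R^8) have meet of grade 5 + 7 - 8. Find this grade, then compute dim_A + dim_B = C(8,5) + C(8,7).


Meet grade = grade(A) + grade(B) - n
= 5 + 7 - 8 = 4
C(8,5) = 56
C(8,7) = 8
dim_A + dim_B = 56 + 8 = 64


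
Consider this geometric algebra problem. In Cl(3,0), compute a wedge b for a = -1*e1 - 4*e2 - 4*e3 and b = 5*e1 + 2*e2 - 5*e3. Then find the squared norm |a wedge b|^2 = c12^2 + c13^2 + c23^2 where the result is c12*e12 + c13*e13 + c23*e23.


a wedge b = (a1*b2 - a2*b1)*e12 + (a1*b3 - a3*b1)*e13 + (a2*b3 - a3*b2)*e23
e12 coeff: (-1)*2 - (-4)*5 = -2 - (-20) = 18
e13 coeff: (-1)*(-5) - (-4)*5 = 5 - (-20) = 25
e23 coeff: (-4)*(-5) - (-4)*2 = 20 - (-8) = 28
|a wedge b|^2 = 18^2 + 25^2 + 28^2
= 324 + 625 + 784
= 1733


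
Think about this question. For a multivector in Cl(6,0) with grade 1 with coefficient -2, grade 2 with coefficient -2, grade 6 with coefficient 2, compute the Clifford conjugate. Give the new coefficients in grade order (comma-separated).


Clifford conjugate sign for grade k: (-1)^(k(k+1)/2)
Grade 1: (-1)^(1*2/2) = (-1)^1 = -1, coeff -2 -> 2
Grade 2: (-1)^(2*3/2) = (-1)^3 = -1, coeff -2 -> 2
Grade 6: (-1)^(6*7/2) = (-1)^21 = -1, coeff 2 -> -2
Conjugated coefficients: 2, 2, -2


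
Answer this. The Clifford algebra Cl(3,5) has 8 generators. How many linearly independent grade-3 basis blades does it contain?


Number of grade-k basis blades in Cl(p,q) with n = p + q is C(n, k).
n = 3 + 5 = 8
C(8, 3) = 8! / (3! * 5!)
= 40320 / (6 * 120)
= 56


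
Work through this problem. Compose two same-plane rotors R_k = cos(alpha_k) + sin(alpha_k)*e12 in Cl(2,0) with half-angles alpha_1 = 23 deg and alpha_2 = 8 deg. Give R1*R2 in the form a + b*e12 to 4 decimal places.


Same-plane rotors commute and their half-angles add:
R1*R2 = cos(a1 + a2) + sin(a1 + a2)*e12.
a1 + a2 = 23 + 8 = 31 deg
cos(31 deg) = 0.8572
sin(31 deg) = 0.5150
R1*R2 = 0.8572 + 0.5150*e12


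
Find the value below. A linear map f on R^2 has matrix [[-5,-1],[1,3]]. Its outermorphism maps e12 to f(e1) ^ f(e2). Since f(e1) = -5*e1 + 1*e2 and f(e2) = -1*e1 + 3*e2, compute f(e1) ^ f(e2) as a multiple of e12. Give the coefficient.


The outermorphism of a linear map f sends e1^e2 to f(e1)^f(e2).
f(e1) = -5*e1 + 1*e2
f(e2) = -1*e1 + 3*e2
f(e1) ^ f(e2) = (-5*e1 + 1*e2) ^ (-1*e1 + 3*e2)
= (-5)*3*e12 + 1*(-1)*e21
= (-15 - (-1))*e12
= -14*e12
Coefficient = -14


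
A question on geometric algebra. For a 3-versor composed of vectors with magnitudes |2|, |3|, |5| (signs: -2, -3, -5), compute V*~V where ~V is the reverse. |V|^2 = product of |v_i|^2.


Each vector v_i has |v_i|^2 = s_i^2
Squared scales: (-2)^2 = 4, (-3)^2 = 9, (-5)^2 = 25
|V|^2 = 4 * 9 * 25
= 900


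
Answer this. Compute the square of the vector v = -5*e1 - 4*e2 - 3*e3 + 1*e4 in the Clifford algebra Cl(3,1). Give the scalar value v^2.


v^2 = sum of c_i^2 * e_i^2
Positive signature terms (e_i^2 = +1): (-5)^2 + (-4)^2 + (-3)^2 = 50
Negative signature terms (e_j^2 = -1): 1^2 = 1
v^2 = 50 - 1 = 49


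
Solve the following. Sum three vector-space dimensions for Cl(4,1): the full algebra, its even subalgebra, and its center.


n = 4 + 1 = 5
Total dim = 2^5 = 32
Even subalgebra dim = 2^4 = 16
n is odd, so center dim = 2
Sum = 32 + 16 + 2 = 50


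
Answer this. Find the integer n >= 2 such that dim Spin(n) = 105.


dim Spin(n) = dim so(n) = n(n-1)/2.
Solve n(n-1)/2 = 105, i.e. n^2 - n - 210 = 0.
Discriminant = 1 + 8*105 = 841
n = (1 + sqrt(841))/2 = (1 + 29)/2 = 15


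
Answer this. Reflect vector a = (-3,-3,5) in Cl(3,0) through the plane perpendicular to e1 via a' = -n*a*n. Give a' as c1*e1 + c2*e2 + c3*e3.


Reflection formula: a' = -n*a*n, with n = e1 (unit vector, n^2 = 1).
For reflection through hyperplane perp to e1:
The component along e1 flips sign, others stay.
a = (-3, -3, 5)
a' = (3, -3, 5)
a' = 3*e1 - 3*e2 + 5*e3


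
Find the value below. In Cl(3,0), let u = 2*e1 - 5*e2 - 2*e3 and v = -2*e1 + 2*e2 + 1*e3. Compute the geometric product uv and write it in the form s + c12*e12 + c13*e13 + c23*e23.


In Cl(3,0): e_i^2 = 1, e_ie_j = -e_je_i for i != j.
Scalar part = u . v = 2*(-2) + (-5)*2 + (-2)*1
= -4 + (-10) + (-2) = -16
e12 coeff = 2*2 - (-5)*(-2) = 4 - 10 = -6
e13 coeff = 2*1 - (-2)*(-2) = 2 - 4 = -2
e23 coeff = (-5)*1 - (-2)*2 = -5 - (-4) = -1
uv = -16 - 6*e12 - 2*e13 - 1*e23


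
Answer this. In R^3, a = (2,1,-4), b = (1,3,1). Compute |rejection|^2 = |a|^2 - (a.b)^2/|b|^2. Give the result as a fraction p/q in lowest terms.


|a|^2 = 2^2 + 1^2 + (-4)^2 = 21
|b|^2 = 1^2 + 3^2 + 1^2 = 11
a . b = 2*1 + 1*3 + (-4)*1 = 1
(a.b)^2 = 1^2 = 1
|rej|^2 = 21 - 1/11
= (231 - 1)/11
= 230/11
In lowest terms: 230/11


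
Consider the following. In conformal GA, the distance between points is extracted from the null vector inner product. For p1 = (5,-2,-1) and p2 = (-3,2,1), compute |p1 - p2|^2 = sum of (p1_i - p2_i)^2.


p1 - p2 = (8, -4, -2)
|p1 - p2|^2 = 8^2 + (-4)^2 + (-2)^2
= 64 + 16 + 4
= 84


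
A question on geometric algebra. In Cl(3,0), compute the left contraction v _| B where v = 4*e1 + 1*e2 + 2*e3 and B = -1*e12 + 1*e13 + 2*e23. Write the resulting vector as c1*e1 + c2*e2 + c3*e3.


Left contraction v _| B = <vB>_1 (grade-1 part of the geometric product vB).
Using e1_|e12 = e2, e2_|e12 = -e1, e1_|e13 = e3, e3_|e13 = -e1, e2_|e23 = e3, e3_|e23 = -e2:
e1 coeff: -v2*b12 - v3*b13 = -(1)*(-1) - (2)*(1) = -1
e2 coeff: v1*b12 - v3*b23 = (4)*(-1) - (2)*(2) = -8
e3 coeff: v1*b13 + v2*b23 = (4)*(1) + (1)*(2) = 6
v _| B = -1*e1 - 8*e2 + 6*e3


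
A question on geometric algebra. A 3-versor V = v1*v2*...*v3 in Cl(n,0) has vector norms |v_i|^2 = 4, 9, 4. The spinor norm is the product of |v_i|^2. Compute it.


Spinor norm N(V) = |v1|^2 * |v2|^2 * ... * |v3|^2
= 4 * 9 * 4
Running product: 4, 36, 144
N(V) = 144


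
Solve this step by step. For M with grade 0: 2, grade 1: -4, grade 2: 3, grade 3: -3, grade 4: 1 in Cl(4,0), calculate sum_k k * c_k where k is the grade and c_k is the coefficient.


Grade-weighted sum = sum of grade_k * coefficient_k
0*2 = 0
1*(-4) = -4
2*3 = 6
3*(-3) = -9
4*1 = 4
Total = 0 + (-4) + 6 + (-9) + 4 = -3


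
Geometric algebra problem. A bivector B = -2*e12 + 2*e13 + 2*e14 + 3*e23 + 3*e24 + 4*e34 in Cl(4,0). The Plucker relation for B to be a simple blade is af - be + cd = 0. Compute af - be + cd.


Plucker relation: af - be + cd
a*f = (-2)*4 = -8
b*e = 2*3 = 6
c*d = 2*3 = 6
af - be + cd = -8 - 6 + 6
= -8


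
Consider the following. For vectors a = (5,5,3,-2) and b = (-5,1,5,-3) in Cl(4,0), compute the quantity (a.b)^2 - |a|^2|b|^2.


a . b = 5*(-5) + 5*1 + 3*5 + (-2)*(-3)
= -25 + 5 + 15 + 6 = 1
|a|^2 = 5^2 + 5^2 + 3^2 + (-2)^2 = 63
|b|^2 = (-5)^2 + 1^2 + 5^2 + (-3)^2 = 60
(a.b)^2 = 1^2 = 1
|a|^2 * |b|^2 = 63 * 60 = 3780
Result = 1 - 3780 = -3779


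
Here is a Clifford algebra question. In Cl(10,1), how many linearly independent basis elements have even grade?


Even subalgebra dimension = 2^(n-1)
n = 10 + 1 = 11
2^(11 - 1) = 2^10 = 1024
Verification: sum of C(11,k) for even k = 1 + 55 + 330 + 462 + 165 + 11 = 1024
Result = 1024


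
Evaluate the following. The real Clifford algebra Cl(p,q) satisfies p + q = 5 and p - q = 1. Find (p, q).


We need p + q = 5 and p - q = 1.
Adding: 2p = 5 + 1 = 6, so p = 3.
Then q = 5 - 3 = 2.
(p, q) = (3, 2)


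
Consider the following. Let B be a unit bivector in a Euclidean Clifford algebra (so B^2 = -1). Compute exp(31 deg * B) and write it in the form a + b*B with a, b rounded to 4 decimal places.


For a unit bivector B with B^2 = -1, the exponential series gives
e^(theta*B) = cos(theta) + sin(theta)*B (the GA analogue of Euler's formula).
theta = 31 degrees = 0.541052 rad
cos(31 deg) = 0.8572
sin(31 deg) = 0.5150
exp(theta*B) = 0.8572 + 0.5150*B


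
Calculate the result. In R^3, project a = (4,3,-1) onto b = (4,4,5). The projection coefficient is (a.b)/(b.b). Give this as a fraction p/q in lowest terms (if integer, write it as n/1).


Projection coefficient = (a . b) / (b . b)
a . b = 4*4 + 3*4 + (-1)*5
= 16 + 12 + (-5) = 23
b . b = 4^2 + 4^2 + 5^2
= 16 + 16 + 25 = 57
Coefficient = 23/57
In lowest terms: 23/57


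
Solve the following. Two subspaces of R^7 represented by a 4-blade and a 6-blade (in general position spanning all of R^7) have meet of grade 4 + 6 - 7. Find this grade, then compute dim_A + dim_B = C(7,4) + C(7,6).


Meet grade = grade(A) + grade(B) - n
= 4 + 6 - 7 = 3
C(7,4) = 35
C(7,6) = 7
dim_A + dim_B = 35 + 7 = 42


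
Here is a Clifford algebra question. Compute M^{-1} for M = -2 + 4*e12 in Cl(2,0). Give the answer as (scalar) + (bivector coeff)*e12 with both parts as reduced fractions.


M = -2 + 4*e12, where e12^2 = -1.
Since M commutes with its reverse ~M = a - b*e12, M * ~M = a^2 - b^2*e12^2 = a^2 + b^2.
So M^{-1} = ~M / (a^2 + b^2) = (a - b*e12)/(a^2 + b^2).
a^2 + b^2 = 4 + 16 = 20
Scalar part = -2/20 = -1/10
Bivector coeff = -4/20 = -1/5
M^{-1} = -1/10 - 1/5*e12


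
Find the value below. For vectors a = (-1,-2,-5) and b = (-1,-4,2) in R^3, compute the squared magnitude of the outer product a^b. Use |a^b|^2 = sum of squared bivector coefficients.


a wedge b = (a1*b2 - a2*b1)*e12 + (a1*b3 - a3*b1)*e13 + (a2*b3 - a3*b2)*e23
e12 coeff: (-1)*(-4) - (-2)*(-1) = 4 - 2 = 2
e13 coeff: (-1)*2 - (-5)*(-1) = -2 - 5 = -7
e23 coeff: (-2)*2 - (-5)*(-4) = -4 - 20 = -24
|a wedge b|^2 = 2^2 + (-7)^2 + (-24)^2
= 4 + 49 + 576
= 629


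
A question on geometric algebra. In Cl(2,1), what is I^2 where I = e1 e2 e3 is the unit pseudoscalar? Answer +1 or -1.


The pseudoscalar I = e1...e_n (product of all n generators) of Cl(p,q) satisfies I^2 = (-1)^(q + n(n-1)/2).
p = 2, q = 1, n = p + q = 3
n(n-1)/2 = 3 * 2 / 2 = 3
Exponent = q + n(n-1)/2 = 1 + 3 = 4
I^2 = (-1)^4 = +1


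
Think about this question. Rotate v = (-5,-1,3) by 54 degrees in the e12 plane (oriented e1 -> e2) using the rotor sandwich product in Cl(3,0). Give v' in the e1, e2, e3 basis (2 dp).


Rotor R = cos(27deg) - sin(27deg)*e12
Rotation angle theta = 2 * 27 = 54 degrees in the e12 plane (e1 -> e2).
The component perpendicular to the plane (e3) is invariant: v'_3 = v3 = 3.00
cos(54deg) = 0.5878, sin(54deg) = 0.8090
v'_1 = v1*cos(theta) - v2*sin(theta) = -5*0.5878 - (-1)*0.8090 = -2.13
v'_2 = v1*sin(theta) + v2*cos(theta) = -5*0.8090 + (-1)*0.5878 = -4.63
v' = -2.13*e1 - 4.63*e2 + 3.00*e3


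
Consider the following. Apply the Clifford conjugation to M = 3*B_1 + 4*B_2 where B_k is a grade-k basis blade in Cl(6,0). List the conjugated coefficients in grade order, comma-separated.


Clifford conjugate sign for grade k: (-1)^(k(k+1)/2)
Grade 1: (-1)^(1*2/2) = (-1)^1 = -1, coeff 3 -> -3
Grade 2: (-1)^(2*3/2) = (-1)^3 = -1, coeff 4 -> -4
Conjugated coefficients: -3, -4


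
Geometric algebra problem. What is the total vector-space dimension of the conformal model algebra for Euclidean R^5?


The conformal model of R^5 uses Cl(6,1): the 5 Euclidean generators plus two extra orthogonal generators e+ (e+^2 = +1) and e- (e-^2 = -1), from which the null vectors e0, einf are built.
Number of generators m = 5 + 2 = 7.
dim Cl(p,q) = 2^m = 2^7 = 128
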